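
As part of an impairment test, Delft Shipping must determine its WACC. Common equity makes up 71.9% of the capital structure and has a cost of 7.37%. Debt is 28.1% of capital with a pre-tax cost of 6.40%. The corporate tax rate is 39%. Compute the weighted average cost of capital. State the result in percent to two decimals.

After-tax cost of debt = 6.4% × (1 − 39%) = 3.9040%.
WACC = 0.719 × 7.3700% + 0.281 × 3.9040% = 6.3961%.

6.40%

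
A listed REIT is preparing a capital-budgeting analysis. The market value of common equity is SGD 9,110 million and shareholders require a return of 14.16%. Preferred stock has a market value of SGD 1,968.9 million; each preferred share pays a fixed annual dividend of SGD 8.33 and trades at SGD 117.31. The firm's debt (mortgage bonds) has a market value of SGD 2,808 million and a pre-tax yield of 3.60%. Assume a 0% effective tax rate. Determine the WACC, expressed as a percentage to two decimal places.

Cost of preferred: Rp = 8.33 / 117.31 = 7.1008%.
Total capital V = 9110 + 1968.9 + 2808 = 13886.9.
Equity: weight = 9110/13886.9 = 0.6560; cost = 14.16%.
Preferred: weight = 1968.9/13886.9 = 0.1418; cost = 7.1008%.
Mortgage bonds: weight = 2808/13886.9 = 0.2022; after-tax cost = 3.6% × (1 − 0%) = 3.6000%.
WACC = 0.6560 × 14.1600% + 0.1418 × 7.1008% + 0.2022 × 3.6000% = 11.0239%.

11.02%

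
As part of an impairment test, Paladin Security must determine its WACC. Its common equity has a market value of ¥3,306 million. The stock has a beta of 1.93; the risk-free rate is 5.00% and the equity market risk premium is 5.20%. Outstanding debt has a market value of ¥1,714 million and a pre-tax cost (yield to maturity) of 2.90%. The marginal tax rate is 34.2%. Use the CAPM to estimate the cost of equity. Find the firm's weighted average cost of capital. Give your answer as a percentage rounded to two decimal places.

Cost of equity via CAPM: Re = 5.0% + 1.93 × 5.2% = 15.0360%.
Total capital V = 3306 + 1714 = 5020.
Equity: weight = 3306/5020 = 0.6586; cost = 15.036%.
Debt: weight = 1714/5020 = 0.3414; after-tax cost = 2.9% × (1 − 34.2%) = 1.9082%.
WACC = 0.6586 × 15.0360% + 0.3414 × 1.9082% = 10.5537%.

10.55%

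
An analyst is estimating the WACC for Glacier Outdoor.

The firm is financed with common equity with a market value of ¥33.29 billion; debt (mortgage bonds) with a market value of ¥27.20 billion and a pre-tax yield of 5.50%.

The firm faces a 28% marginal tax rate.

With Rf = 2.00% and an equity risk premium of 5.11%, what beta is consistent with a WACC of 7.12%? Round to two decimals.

Total capital V = 33.29 + 27.2 = 60.49.
Equity weight = 33.29/60.49 = 0.5503.
Mortgage bonds weight = 27.2/60.49 = 0.4497.
Debt contribution = 0.4497 × 5.5% × (1 − 28%) = 1.7807%.
Required equity contribution = 7.12% − 1.7807% = 5.3393%  ⇒  Re = 9.7019%.
CAPM: 9.7019% = 2.0% + β × 5.11%  ⇒  β = 1.5072.

1.51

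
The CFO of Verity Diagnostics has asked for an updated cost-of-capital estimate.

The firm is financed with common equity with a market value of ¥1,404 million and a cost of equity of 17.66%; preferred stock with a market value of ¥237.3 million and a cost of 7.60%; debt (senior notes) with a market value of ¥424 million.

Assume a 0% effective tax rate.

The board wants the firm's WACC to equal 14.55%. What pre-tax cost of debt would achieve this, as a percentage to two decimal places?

Total capital V = 1404 + 237.3 + 424 = 2065.3.
Equity weight = 1404/2065.3 = 0.6798.
Preferred weight = 237.3/2065.3 = 0.1149.
Senior notes weight = 424/2065.3 = 0.2053.
Equity contribution = 0.6798 × 17.66% = 12.0053%.
Preferred contribution = 0.1149 × 7.6% = 0.8732%.
Remaining for debt = 14.55% − 12.8786% = 1.6714%.
Rd × (1 − 0%) × 0.2053 = 1.6714%  ⇒  Rd = 8.1415%.

8.14%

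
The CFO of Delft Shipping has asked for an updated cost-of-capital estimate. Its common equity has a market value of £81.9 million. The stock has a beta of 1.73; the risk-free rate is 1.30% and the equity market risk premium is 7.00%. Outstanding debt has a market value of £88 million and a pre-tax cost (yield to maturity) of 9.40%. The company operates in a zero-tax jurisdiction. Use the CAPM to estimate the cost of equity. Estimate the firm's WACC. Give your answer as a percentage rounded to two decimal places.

11.33%

Cost of equity via CAPM: Re = 1.3% + 1.73 × 7.0% = 13.4100%.
Total capital V = 81.9 + 88 = 169.9.
Equity: weight = 81.9/169.9 = 0.4820; cost = 13.41%.
Debt: weight = 88/169.9 = 0.5180; after-tax cost = 9.4% × (1 − 0%) = 9.4000%.
WACC = 0.4820 × 13.4100% + 0.5180 × 9.4000% = 11.3330%.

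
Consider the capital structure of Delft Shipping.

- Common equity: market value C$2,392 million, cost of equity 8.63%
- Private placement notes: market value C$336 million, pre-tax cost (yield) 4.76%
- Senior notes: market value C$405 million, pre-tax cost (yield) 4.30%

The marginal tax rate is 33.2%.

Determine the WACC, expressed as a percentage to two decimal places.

Total capital V = 2392 + 336 + 405 = 3133.
Equity: weight = 2392/3133 = 0.7635; cost = 8.63%.
Private placement notes: weight = 336/3133 = 0.1072; after-tax cost = 4.76% × (1 − 33.2%) = 3.1797%.
Senior notes: weight = 405/3133 = 0.1293; after-tax cost = 4.3% × (1 − 33.2%) = 2.8724%.
WACC = 0.7635 × 8.6300% + 0.1072 × 3.1797% + 0.1293 × 2.8724% = 7.3012%.

7.30%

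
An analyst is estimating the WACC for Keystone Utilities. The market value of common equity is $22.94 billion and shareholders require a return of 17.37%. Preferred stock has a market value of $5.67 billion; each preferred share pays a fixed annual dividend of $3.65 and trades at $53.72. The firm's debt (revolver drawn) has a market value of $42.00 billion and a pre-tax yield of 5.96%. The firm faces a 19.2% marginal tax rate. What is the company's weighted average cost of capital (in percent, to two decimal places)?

Cost of preferred: Rp = 3.65 / 53.72 = 6.7945%.
Total capital V = 22.94 + 5.67 + 42 = 70.61.
Equity: weight = 22.94/70.61 = 0.3249; cost = 17.37%.
Preferred: weight = 5.67/70.61 = 0.0803; cost = 6.7945%.
Revolver drawn: weight = 42/70.61 = 0.5948; after-tax cost = 5.96% × (1 − 19.2%) = 4.8157%.
WACC = 0.3249 × 17.3700% + 0.0803 × 6.7945% + 0.5948 × 4.8157% = 9.0533%.

9.05%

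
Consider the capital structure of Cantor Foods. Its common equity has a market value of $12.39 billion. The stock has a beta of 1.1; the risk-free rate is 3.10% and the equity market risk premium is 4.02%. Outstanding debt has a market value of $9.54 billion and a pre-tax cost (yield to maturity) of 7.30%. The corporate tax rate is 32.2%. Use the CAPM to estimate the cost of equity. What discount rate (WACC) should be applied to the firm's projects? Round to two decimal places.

6.40%

Cost of equity via CAPM: Re = 3.1% + 1.1 × 4.02% = 7.5220%.
Total capital V = 12.39 + 9.54 = 21.93.
Equity: weight = 12.39/21.93 = 0.5650; cost = 7.522%.
Debt: weight = 9.54/21.93 = 0.4350; after-tax cost = 7.3% × (1 − 32.2%) = 4.9494%.
WACC = 0.5650 × 7.5220% + 0.4350 × 4.9494% = 6.4029%.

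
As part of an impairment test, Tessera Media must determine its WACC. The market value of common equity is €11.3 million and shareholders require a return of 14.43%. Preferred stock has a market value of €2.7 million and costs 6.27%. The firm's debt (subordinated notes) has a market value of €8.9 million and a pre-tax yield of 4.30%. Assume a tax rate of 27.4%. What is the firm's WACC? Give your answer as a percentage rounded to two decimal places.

Total capital V = 11.3 + 2.7 + 8.9 = 22.9.
Equity: weight = 11.3/22.9 = 0.4934; cost = 14.43%.
Preferred: weight = 2.7/22.9 = 0.1179; cost = 6.27%.
Subordinated notes: weight = 8.9/22.9 = 0.3886; after-tax cost = 4.3% × (1 − 27.4%) = 3.1218%.
WACC = 0.4934 × 14.4300% + 0.1179 × 6.2700% + 0.3886 × 3.1218% = 9.0730%.

9.07%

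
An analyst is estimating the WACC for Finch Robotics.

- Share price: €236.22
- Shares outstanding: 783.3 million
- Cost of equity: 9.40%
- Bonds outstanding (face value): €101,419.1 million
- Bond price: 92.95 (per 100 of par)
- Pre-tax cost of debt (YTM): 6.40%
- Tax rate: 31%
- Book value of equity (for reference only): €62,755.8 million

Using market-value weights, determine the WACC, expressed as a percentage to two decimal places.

Market value of equity E = 236.22 × 783.3m = 185031.126m. Market value of debt D = 101419.1m × 92.95/100 = 94269.05345m.
Total capital V = 185031.126 + 94269.05345 = 279300.17945.
Equity: weight = 185031.126/279300.17945 = 0.6625; cost = 9.4%.
Bonds outstanding: weight = 94269.05345/279300.17945 = 0.3375; after-tax cost = 6.4% × (1 − 31%) = 4.4160%.
WACC = 0.6625 × 9.4000% + 0.3375 × 4.4160% = 7.7178%.

7.72%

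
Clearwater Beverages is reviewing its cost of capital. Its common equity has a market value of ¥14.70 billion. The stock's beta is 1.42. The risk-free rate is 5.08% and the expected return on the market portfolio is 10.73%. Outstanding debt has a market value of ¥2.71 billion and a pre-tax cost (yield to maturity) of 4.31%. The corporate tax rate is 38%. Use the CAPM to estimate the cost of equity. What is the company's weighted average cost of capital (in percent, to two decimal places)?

11.48%

Market risk premium = 10.73% − 5.08% = 5.65%.
Cost of equity via CAPM: Re = 5.08% + 1.42 × 5.65% = 13.1030%.
Total capital V = 14.7 + 2.71 = 17.41.
Equity: weight = 14.7/17.41 = 0.8443; cost = 13.103%.
Debt: weight = 2.71/17.41 = 0.1557; after-tax cost = 4.31% × (1 − 38%) = 2.6722%.
WACC = 0.8443 × 13.1030% + 0.1557 × 2.6722% = 11.4794%.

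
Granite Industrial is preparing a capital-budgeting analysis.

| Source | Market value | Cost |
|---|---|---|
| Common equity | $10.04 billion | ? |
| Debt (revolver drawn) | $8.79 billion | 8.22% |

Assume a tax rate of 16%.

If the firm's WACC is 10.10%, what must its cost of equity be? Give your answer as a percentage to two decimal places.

Total capital V = 10.04 + 8.79 = 18.83.
Equity weight = 10.04/18.83 = 0.5332.
Revolver drawn weight = 8.79/18.83 = 0.4668.
Debt contribution = 0.4668 × 8.22% × (1 − 16%) = 3.2232%.
Required equity contribution = 10.1% − 3.2232% = 6.8768%.
Re = 6.8768% / 0.5332 = 12.8974%.

12.90%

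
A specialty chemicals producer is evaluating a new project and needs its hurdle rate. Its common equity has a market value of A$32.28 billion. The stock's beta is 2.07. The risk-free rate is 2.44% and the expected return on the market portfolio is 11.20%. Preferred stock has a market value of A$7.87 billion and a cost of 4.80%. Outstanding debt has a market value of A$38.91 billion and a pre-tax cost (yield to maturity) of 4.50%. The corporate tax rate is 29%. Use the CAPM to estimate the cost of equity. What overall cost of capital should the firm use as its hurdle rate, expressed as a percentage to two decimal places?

10.45%

Market risk premium = 11.2% − 2.44% = 8.76%.
Cost of equity via CAPM: Re = 2.44% + 2.07 × 8.76% = 20.5732%.
Total capital V = 32.28 + 7.87 + 38.91 = 79.06.
Equity: weight = 32.28/79.06 = 0.4083; cost = 20.5732%.
Preferred: weight = 7.87/79.06 = 0.0995; cost = 4.8%.
Debt: weight = 38.91/79.06 = 0.4922; after-tax cost = 4.5% × (1 − 29%) = 3.1950%.
WACC = 0.4083 × 20.5732% + 0.0995 × 4.8000% + 0.4922 × 3.1950% = 10.4502%.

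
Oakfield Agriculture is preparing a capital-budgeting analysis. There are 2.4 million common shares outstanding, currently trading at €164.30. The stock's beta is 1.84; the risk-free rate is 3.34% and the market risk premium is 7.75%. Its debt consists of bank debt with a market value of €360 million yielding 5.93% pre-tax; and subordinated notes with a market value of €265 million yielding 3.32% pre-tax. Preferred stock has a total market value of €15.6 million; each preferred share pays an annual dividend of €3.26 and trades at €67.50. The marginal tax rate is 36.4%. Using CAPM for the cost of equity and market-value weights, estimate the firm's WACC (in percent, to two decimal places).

Cost of equity via CAPM: Re = 3.34% + 1.84 × 7.75% = 17.6000%.
Cost of preferred: Rp = 3.26 / 67.5 = 4.8296%.
Market value of equity E = 164.3 × 2.4m = 394.32m.
Total capital V = 394.32 + 15.6 + 360 + 265 = 1034.92.
Equity: weight = 394.32/1034.92 = 0.3810; cost = 17.6%.
Preferred: weight = 15.6/1034.92 = 0.0151; cost = 4.8296%.
Bank debt: weight = 360/1034.92 = 0.3479; after-tax cost = 5.93% × (1 − 36.4%) = 3.7715%.
Subordinated notes: weight = 265/1034.92 = 0.2561; after-tax cost = 3.32% × (1 − 36.4%) = 2.1115%.
WACC = 0.3810 × 17.6000% + 0.0151 × 4.8296% + 0.3479 × 3.7715% + 0.2561 × 2.1115% = 8.6313%.

8.63%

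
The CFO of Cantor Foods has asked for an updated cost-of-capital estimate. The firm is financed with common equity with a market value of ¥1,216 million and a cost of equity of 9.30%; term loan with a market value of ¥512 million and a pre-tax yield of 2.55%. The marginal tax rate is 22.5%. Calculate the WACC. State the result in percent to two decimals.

Total capital V = 1216 + 512 = 1728.
Equity: weight = 1216/1728 = 0.7037; cost = 9.3%.
Term loan: weight = 512/1728 = 0.2963; after-tax cost = 2.55% × (1 − 22.5%) = 1.9762%.
WACC = 0.7037 × 9.3000% + 0.2963 × 1.9762% = 7.1300%.

7.13%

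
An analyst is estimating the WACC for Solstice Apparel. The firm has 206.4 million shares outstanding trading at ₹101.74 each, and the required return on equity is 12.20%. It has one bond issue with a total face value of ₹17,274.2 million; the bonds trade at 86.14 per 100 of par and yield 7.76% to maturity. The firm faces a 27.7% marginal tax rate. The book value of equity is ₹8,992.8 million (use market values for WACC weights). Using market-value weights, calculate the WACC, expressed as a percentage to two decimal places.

9.47%

Market value of equity E = 101.74 × 206.4m = 20999.136m. Market value of debt D = 17274.2m × 86.14/100 = 14879.99588m.
Total capital V = 20999.136 + 14879.99588 = 35879.13188.
Equity: weight = 20999.136/35879.13188 = 0.5853; cost = 12.2%.
Bonds outstanding: weight = 14879.99588/35879.13188 = 0.4147; after-tax cost = 7.76% × (1 − 27.7%) = 5.6105%.
WACC = 0.5853 × 12.2000% + 0.4147 × 5.6105% = 9.4672%.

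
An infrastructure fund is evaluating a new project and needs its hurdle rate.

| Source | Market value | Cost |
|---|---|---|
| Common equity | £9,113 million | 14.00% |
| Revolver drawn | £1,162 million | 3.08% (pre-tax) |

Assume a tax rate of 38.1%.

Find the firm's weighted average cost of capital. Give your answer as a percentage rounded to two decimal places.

12.63%

Total capital V = 9113 + 1162 = 10275.
Equity: weight = 9113/10275 = 0.8869; cost = 14%.
Revolver drawn: weight = 1162/10275 = 0.1131; after-tax cost = 3.08% × (1 − 38.1%) = 1.9065%.
WACC = 0.8869 × 14.0000% + 0.1131 × 1.9065% = 12.6323%.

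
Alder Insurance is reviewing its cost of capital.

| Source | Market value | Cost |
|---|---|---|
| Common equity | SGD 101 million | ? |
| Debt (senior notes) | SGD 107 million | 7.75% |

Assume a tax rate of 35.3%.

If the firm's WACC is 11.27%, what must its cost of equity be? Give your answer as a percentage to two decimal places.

Total capital V = 101 + 107 = 208.
Equity weight = 101/208 = 0.4856.
Senior notes weight = 107/208 = 0.5144.
Debt contribution = 0.5144 × 7.75% × (1 − 35.3%) = 2.5794%.
Required equity contribution = 11.27% − 2.5794% = 8.6906%.
Re = 8.6906% / 0.4856 = 17.8974%.

17.90%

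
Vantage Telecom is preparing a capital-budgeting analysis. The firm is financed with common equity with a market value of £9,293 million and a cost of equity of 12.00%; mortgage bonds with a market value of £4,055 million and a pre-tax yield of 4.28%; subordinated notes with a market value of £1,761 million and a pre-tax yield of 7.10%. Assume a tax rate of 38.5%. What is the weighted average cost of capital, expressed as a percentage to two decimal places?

8.60%

Total capital V = 9293 + 4055 + 1761 = 15109.
Equity: weight = 9293/15109 = 0.6151; cost = 12%.
Mortgage bonds: weight = 4055/15109 = 0.2684; after-tax cost = 4.28% × (1 − 38.5%) = 2.6322%.
Subordinated notes: weight = 1761/15109 = 0.1166; after-tax cost = 7.1% × (1 − 38.5%) = 4.3665%.
WACC = 0.6151 × 12.0000% + 0.2684 × 2.6322% + 0.1166 × 4.3665% = 8.5961%.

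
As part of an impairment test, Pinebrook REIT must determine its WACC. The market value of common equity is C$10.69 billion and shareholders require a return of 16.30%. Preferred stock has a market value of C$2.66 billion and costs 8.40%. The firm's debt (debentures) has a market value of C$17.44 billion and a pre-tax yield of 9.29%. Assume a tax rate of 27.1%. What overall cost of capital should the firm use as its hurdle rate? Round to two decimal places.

10.22%

Total capital V = 10.69 + 2.66 + 17.44 = 30.79.
Equity: weight = 10.69/30.79 = 0.3472; cost = 16.3%.
Preferred: weight = 2.66/30.79 = 0.0864; cost = 8.4%.
Debentures: weight = 17.44/30.79 = 0.5664; after-tax cost = 9.29% × (1 − 27.1%) = 6.7724%.
WACC = 0.3472 × 16.3000% + 0.0864 × 8.4000% + 0.5664 × 6.7724% = 10.2209%.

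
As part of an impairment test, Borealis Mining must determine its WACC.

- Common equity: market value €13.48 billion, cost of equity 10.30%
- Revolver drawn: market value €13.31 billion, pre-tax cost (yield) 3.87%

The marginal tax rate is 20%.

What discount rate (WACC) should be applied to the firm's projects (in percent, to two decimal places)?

6.72%

Total capital V = 13.48 + 13.31 = 26.79.
Equity: weight = 13.48/26.79 = 0.5032; cost = 10.3%.
Revolver drawn: weight = 13.31/26.79 = 0.4968; after-tax cost = 3.87% × (1 − 20%) = 3.0960%.
WACC = 0.5032 × 10.3000% + 0.4968 × 3.0960% = 6.7209%.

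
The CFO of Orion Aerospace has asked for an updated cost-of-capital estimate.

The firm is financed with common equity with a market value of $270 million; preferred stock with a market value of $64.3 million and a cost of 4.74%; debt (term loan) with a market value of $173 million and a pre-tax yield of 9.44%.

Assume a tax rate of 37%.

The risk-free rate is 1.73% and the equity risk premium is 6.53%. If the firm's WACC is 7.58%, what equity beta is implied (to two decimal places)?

Total capital V = 270 + 64.3 + 173 = 507.3.
Equity weight = 270/507.3 = 0.5322.
Preferred weight = 64.3/507.3 = 0.1267.
Term loan weight = 173/507.3 = 0.3410.
Debt contribution = 0.3410 × 9.44% × (1 − 37%) = 2.0281%.
Preferred contribution = 0.1267 × 4.74% = 0.6008%.
Required equity contribution = 7.58% − 2.6289% = 4.9511%  ⇒  Re = 9.3025%.
CAPM: 9.3025% = 1.73% + β × 6.53%  ⇒  β = 1.1597.

1.16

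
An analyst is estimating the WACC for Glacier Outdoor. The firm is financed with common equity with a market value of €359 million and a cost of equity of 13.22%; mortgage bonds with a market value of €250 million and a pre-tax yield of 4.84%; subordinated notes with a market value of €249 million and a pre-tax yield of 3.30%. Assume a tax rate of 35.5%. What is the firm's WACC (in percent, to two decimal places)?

Total capital V = 359 + 250 + 249 = 858.
Equity: weight = 359/858 = 0.4184; cost = 13.22%.
Mortgage bonds: weight = 250/858 = 0.2914; after-tax cost = 4.84% × (1 − 35.5%) = 3.1218%.
Subordinated notes: weight = 249/858 = 0.2902; after-tax cost = 3.3% × (1 − 35.5%) = 2.1285%.
WACC = 0.4184 × 13.2200% + 0.2914 × 3.1218% + 0.2902 × 2.1285% = 7.0588%.

7.06%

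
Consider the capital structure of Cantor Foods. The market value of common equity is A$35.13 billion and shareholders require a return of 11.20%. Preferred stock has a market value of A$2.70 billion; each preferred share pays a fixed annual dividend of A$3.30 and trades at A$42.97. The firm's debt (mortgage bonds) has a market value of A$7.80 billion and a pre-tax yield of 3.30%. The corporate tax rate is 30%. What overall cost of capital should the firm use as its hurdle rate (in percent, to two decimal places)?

Cost of preferred: Rp = 3.3 / 42.97 = 7.6798%.
Total capital V = 35.13 + 2.7 + 7.8 = 45.63.
Equity: weight = 35.13/45.63 = 0.7699; cost = 11.2%.
Preferred: weight = 2.7/45.63 = 0.0592; cost = 7.6798%.
Mortgage bonds: weight = 7.8/45.63 = 0.1709; after-tax cost = 3.3% × (1 − 30%) = 2.3100%.
WACC = 0.7699 × 11.2000% + 0.0592 × 7.6798% + 0.1709 × 2.3100% = 9.4720%.

9.47%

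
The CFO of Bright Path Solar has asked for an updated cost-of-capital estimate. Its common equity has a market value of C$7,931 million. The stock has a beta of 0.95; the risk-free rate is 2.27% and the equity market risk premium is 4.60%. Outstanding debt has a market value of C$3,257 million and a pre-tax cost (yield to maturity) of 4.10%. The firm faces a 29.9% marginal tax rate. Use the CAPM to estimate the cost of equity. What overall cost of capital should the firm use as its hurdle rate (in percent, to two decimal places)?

Cost of equity via CAPM: Re = 2.27% + 0.95 × 4.6% = 6.6400%.
Total capital V = 7931 + 3257 = 11188.
Equity: weight = 7931/11188 = 0.7089; cost = 6.64%.
Debt: weight = 3257/11188 = 0.2911; after-tax cost = 4.1% × (1 − 29.9%) = 2.8741%.
WACC = 0.7089 × 6.6400% + 0.2911 × 2.8741% = 5.5437%.

5.54%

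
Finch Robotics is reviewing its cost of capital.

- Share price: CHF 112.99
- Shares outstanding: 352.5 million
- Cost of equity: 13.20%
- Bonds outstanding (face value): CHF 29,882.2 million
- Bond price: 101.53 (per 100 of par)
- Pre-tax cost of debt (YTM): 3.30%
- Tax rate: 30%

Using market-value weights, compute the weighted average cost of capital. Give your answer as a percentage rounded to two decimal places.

8.49%

Market value of equity E = 112.99 × 352.5m = 39828.975m. Market value of debt D = 29882.2m × 101.53/100 = 30339.39766m.
Total capital V = 39828.975 + 30339.39766 = 70168.37266.
Equity: weight = 39828.975/70168.37266 = 0.5676; cost = 13.2%.
Bonds outstanding: weight = 30339.39766/70168.37266 = 0.4324; after-tax cost = 3.3% × (1 − 30%) = 2.3100%.
WACC = 0.5676 × 13.2000% + 0.4324 × 2.3100% = 8.4914%.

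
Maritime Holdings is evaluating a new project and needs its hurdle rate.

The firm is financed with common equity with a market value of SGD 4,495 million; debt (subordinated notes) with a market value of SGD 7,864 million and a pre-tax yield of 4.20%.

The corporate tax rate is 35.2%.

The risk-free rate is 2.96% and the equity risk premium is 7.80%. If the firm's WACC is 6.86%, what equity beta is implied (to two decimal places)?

1.43

Total capital V = 4495 + 7864 = 12359.
Equity weight = 4495/12359 = 0.3637.
Subordinated notes weight = 7864/12359 = 0.6363.
Debt contribution = 0.6363 × 4.2% × (1 − 35.2%) = 1.7317%.
Required equity contribution = 6.86% − 1.7317% = 5.1283%  ⇒  Re = 14.1001%.
CAPM: 14.1001% = 2.96% + β × 7.8%  ⇒  β = 1.4282.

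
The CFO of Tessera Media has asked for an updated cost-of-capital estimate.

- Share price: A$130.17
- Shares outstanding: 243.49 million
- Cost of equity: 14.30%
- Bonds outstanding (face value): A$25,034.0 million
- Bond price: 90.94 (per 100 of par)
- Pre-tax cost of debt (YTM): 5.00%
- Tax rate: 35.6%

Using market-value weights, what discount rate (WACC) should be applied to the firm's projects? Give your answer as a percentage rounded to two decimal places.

9.67%

Market value of equity E = 130.17 × 243.49m = 31695.0933m. Market value of debt D = 25034m × 90.94/100 = 22765.9196m.
Total capital V = 31695.0933 + 22765.9196 = 54461.0129.
Equity: weight = 31695.0933/54461.0129 = 0.5820; cost = 14.3%.
Bonds outstanding: weight = 22765.9196/54461.0129 = 0.4180; after-tax cost = 5% × (1 − 35.6%) = 3.2200%.
WACC = 0.5820 × 14.3000% + 0.4180 × 3.2200% = 9.6683%.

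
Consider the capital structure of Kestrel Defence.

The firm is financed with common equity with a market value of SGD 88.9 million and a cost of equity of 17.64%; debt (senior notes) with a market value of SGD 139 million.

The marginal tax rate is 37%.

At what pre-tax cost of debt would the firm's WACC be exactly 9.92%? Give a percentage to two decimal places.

Total capital V = 88.9 + 139 = 227.9.
Equity weight = 88.9/227.9 = 0.3901.
Senior notes weight = 139/227.9 = 0.6099.
Equity contribution = 0.3901 × 17.64% = 6.8811%.
Remaining for debt = 9.92% − 6.8811% = 3.0389%.
Rd × (1 − 37%) × 0.6099 = 3.0389%  ⇒  Rd = 7.9088%.

7.91%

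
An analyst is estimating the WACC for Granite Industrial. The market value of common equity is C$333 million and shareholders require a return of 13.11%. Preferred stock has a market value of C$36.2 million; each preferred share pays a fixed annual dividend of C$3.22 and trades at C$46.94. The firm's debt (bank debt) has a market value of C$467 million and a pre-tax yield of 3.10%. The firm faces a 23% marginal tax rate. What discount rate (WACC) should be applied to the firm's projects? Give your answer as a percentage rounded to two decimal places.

Cost of preferred: Rp = 3.22 / 46.94 = 6.8598%.
Total capital V = 333 + 36.2 + 467 = 836.2.
Equity: weight = 333/836.2 = 0.3982; cost = 13.11%.
Preferred: weight = 36.2/836.2 = 0.0433; cost = 6.8598%.
Bank debt: weight = 467/836.2 = 0.5585; after-tax cost = 3.1% × (1 − 23%) = 2.3870%.
WACC = 0.3982 × 13.1100% + 0.0433 × 6.8598% + 0.5585 × 2.3870% = 6.8509%.

6.85%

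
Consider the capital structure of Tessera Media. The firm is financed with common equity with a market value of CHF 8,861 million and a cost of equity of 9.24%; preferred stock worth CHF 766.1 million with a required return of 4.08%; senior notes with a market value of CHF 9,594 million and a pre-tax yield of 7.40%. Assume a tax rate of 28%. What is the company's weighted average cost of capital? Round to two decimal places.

Total capital V = 8861 + 766.1 + 9594 = 19221.1.
Equity: weight = 8861/19221.1 = 0.4610; cost = 9.24%.
Preferred: weight = 766.1/19221.1 = 0.0399; cost = 4.08%.
Senior notes: weight = 9594/19221.1 = 0.4991; after-tax cost = 7.4% × (1 − 28%) = 5.3280%.
WACC = 0.4610 × 9.2400% + 0.0399 × 4.0800% + 0.4991 × 5.3280% = 7.0817%.

7.08%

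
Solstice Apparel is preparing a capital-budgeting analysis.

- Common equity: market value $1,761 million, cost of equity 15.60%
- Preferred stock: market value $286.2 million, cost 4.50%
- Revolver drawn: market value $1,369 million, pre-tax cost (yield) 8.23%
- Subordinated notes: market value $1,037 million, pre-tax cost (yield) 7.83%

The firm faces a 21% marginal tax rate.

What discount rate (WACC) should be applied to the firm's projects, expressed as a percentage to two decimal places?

9.90%

Total capital V = 1761 + 286.2 + 1369 + 1037 = 4453.2.
Equity: weight = 1761/4453.2 = 0.3954; cost = 15.6%.
Preferred: weight = 286.2/4453.2 = 0.0643; cost = 4.5%.
Revolver drawn: weight = 1369/4453.2 = 0.3074; after-tax cost = 8.23% × (1 − 21%) = 6.5017%.
Subordinated notes: weight = 1037/4453.2 = 0.2329; after-tax cost = 7.83% × (1 − 21%) = 6.1857%.
WACC = 0.3954 × 15.6000% + 0.0643 × 4.5000% + 0.3074 × 6.5017% + 0.2329 × 6.1857% = 9.8974%.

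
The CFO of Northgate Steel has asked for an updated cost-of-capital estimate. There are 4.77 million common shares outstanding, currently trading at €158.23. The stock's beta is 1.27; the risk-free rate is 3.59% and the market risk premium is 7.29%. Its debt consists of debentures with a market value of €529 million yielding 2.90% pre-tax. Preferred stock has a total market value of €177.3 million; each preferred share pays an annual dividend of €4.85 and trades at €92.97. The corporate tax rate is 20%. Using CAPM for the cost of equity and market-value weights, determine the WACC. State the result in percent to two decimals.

Cost of equity via CAPM: Re = 3.59% + 1.27 × 7.29% = 12.8483%.
Cost of preferred: Rp = 4.85 / 92.97 = 5.2167%.
Market value of equity E = 158.23 × 4.77m = 754.7571m.
Total capital V = 754.7571 + 177.3 + 529 = 1461.0571.
Equity: weight = 754.7571/1461.0571 = 0.5166; cost = 12.8483%.
Preferred: weight = 177.3/1461.0571 = 0.1214; cost = 5.2167%.
Debentures: weight = 529/1461.0571 = 0.3621; after-tax cost = 2.9% × (1 − 20%) = 2.3200%.
WACC = 0.5166 × 12.8483% + 0.1214 × 5.2167% + 0.3621 × 2.3200% = 8.1103%.

8.11%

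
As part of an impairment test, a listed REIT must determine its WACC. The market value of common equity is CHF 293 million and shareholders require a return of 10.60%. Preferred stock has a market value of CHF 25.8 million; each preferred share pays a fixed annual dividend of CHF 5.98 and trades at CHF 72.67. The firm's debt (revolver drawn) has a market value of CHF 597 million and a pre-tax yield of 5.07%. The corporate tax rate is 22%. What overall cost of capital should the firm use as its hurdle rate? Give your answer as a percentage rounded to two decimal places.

Cost of preferred: Rp = 5.98 / 72.67 = 8.2290%.
Total capital V = 293 + 25.8 + 597 = 915.8.
Equity: weight = 293/915.8 = 0.3199; cost = 10.6%.
Preferred: weight = 25.8/915.8 = 0.0282; cost = 8.229%.
Revolver drawn: weight = 597/915.8 = 0.6519; after-tax cost = 5.07% × (1 − 22%) = 3.9546%.
WACC = 0.3199 × 10.6000% + 0.0282 × 8.2290% + 0.6519 × 3.9546% = 6.2011%.

6.20%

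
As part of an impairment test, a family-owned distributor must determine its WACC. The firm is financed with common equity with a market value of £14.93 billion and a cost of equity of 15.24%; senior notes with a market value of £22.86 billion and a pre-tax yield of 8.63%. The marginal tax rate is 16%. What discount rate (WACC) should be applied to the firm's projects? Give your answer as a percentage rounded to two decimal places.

Total capital V = 14.93 + 22.86 = 37.79.
Equity: weight = 14.93/37.79 = 0.3951; cost = 15.24%.
Senior notes: weight = 22.86/37.79 = 0.6049; after-tax cost = 8.63% × (1 − 16%) = 7.2492%.
WACC = 0.3951 × 15.2400% + 0.6049 × 7.2492% = 10.4062%.

10.41%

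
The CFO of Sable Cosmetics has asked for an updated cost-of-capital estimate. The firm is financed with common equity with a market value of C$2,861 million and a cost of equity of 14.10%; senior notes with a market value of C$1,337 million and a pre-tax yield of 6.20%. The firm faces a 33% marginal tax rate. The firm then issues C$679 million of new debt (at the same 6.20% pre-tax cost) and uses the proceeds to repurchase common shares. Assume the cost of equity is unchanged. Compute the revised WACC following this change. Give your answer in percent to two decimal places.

9.32%

After the change:
Total capital V = 2182 + 2016 = 4198.
Equity: weight = 2182/4198 = 0.5198; cost = 14.1%.
Senior notes: weight = 2016/4198 = 0.4802; after-tax cost = 6.2% × (1 − 33%) = 4.1540%.
WACC = 0.5198 × 14.1000% + 0.4802 × 4.1540% = 9.3236%.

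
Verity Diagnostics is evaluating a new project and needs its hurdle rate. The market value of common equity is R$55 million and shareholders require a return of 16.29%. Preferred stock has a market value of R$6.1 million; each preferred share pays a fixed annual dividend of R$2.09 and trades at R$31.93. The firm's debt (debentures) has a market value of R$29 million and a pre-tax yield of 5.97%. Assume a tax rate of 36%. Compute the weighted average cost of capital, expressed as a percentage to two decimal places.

11.62%

Cost of preferred: Rp = 2.09 / 31.93 = 6.5456%.
Total capital V = 55 + 6.1 + 29 = 90.1.
Equity: weight = 55/90.1 = 0.6104; cost = 16.29%.
Preferred: weight = 6.1/90.1 = 0.0677; cost = 6.5456%.
Debentures: weight = 29/90.1 = 0.3219; after-tax cost = 5.97% × (1 − 36%) = 3.8208%.
WACC = 0.6104 × 16.2900% + 0.0677 × 6.5456% + 0.3219 × 3.8208% = 11.6169%.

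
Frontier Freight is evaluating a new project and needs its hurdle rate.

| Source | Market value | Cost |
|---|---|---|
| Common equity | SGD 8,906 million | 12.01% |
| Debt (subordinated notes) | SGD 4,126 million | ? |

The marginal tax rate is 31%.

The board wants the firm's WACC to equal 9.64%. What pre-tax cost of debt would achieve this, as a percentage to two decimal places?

6.56%

Total capital V = 8906 + 4126 = 13032.
Equity weight = 8906/13032 = 0.6834.
Subordinated notes weight = 4126/13032 = 0.3166.
Equity contribution = 0.6834 × 12.01% = 8.2076%.
Remaining for debt = 9.64% − 8.2076% = 1.4324%.
Rd × (1 − 31%) × 0.3166 = 1.4324%  ⇒  Rd = 6.5570%.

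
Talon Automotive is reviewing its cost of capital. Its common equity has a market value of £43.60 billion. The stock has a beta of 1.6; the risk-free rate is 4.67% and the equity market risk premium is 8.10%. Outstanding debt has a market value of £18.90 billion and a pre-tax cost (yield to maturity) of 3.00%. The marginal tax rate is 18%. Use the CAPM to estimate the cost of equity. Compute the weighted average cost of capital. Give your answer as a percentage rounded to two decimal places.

13.04%

Cost of equity via CAPM: Re = 4.67% + 1.6 × 8.1% = 17.6300%.
Total capital V = 43.6 + 18.9 = 62.5.
Equity: weight = 43.6/62.5 = 0.6976; cost = 17.63%.
Debt: weight = 18.9/62.5 = 0.3024; after-tax cost = 3% × (1 − 18%) = 2.4600%.
WACC = 0.6976 × 17.6300% + 0.3024 × 2.4600% = 13.0426%.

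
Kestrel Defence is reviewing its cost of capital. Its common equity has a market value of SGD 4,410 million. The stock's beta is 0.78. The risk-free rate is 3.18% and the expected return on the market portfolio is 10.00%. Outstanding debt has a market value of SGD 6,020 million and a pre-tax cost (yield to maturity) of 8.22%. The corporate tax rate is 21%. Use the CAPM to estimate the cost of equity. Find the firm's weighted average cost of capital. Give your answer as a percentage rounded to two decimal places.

7.34%

Market risk premium = 10.0% − 3.18% = 6.82%.
Cost of equity via CAPM: Re = 3.18% + 0.78 × 6.82% = 8.4996%.
Total capital V = 4410 + 6020 = 10430.
Equity: weight = 4410/10430 = 0.4228; cost = 8.4996%.
Debt: weight = 6020/10430 = 0.5772; after-tax cost = 8.22% × (1 − 21%) = 6.4938%.
WACC = 0.4228 × 8.4996% + 0.5772 × 6.4938% = 7.3419%.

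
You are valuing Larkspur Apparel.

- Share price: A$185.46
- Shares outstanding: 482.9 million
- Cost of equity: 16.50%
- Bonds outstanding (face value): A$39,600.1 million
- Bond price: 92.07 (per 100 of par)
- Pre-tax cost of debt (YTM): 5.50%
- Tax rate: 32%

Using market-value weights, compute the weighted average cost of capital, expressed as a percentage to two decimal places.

Market value of equity E = 185.46 × 482.9m = 89558.634m. Market value of debt D = 39600.1m × 92.07/100 = 36459.81207m.
Total capital V = 89558.634 + 36459.81207 = 126018.44607.
Equity: weight = 89558.634/126018.44607 = 0.7107; cost = 16.5%.
Bonds outstanding: weight = 36459.81207/126018.44607 = 0.2893; after-tax cost = 5.5% × (1 − 32%) = 3.7400%.
WACC = 0.7107 × 16.5000% + 0.2893 × 3.7400% = 12.8083%.

12.81%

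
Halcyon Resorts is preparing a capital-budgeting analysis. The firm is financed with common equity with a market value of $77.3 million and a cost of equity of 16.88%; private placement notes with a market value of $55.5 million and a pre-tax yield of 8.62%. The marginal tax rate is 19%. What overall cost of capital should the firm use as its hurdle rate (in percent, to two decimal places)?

Total capital V = 77.3 + 55.5 = 132.8.
Equity: weight = 77.3/132.8 = 0.5821; cost = 16.88%.
Private placement notes: weight = 55.5/132.8 = 0.4179; after-tax cost = 8.62% × (1 − 19%) = 6.9822%.
WACC = 0.5821 × 16.8800% + 0.4179 × 6.9822% = 12.7435%.

12.74%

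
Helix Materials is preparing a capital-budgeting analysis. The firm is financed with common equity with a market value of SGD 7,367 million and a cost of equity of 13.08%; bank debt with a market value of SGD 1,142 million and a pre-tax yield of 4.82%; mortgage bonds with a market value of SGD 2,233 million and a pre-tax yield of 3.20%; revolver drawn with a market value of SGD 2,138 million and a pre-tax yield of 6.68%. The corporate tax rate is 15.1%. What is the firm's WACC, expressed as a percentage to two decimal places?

Total capital V = 7367 + 1142 + 2233 + 2138 = 12880.
Equity: weight = 7367/12880 = 0.5720; cost = 13.08%.
Bank debt: weight = 1142/12880 = 0.0887; after-tax cost = 4.82% × (1 − 15.1%) = 4.0922%.
Mortgage bonds: weight = 2233/12880 = 0.1734; after-tax cost = 3.2% × (1 − 15.1%) = 2.7168%.
Revolver drawn: weight = 2138/12880 = 0.1660; after-tax cost = 6.68% × (1 − 15.1%) = 5.6713%.
WACC = 0.5720 × 13.0800% + 0.0887 × 4.0922% + 0.1734 × 2.7168% + 0.1660 × 5.6713% = 9.2566%.

9.26%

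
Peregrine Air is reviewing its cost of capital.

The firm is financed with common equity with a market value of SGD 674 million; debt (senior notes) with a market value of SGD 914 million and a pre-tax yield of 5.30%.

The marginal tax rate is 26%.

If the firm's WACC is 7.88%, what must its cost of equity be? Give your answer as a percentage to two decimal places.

13.25%

Total capital V = 674 + 914 = 1588.
Equity weight = 674/1588 = 0.4244.
Senior notes weight = 914/1588 = 0.5756.
Debt contribution = 0.5756 × 5.3% × (1 − 26%) = 2.2574%.
Required equity contribution = 7.88% − 2.2574% = 5.6226%.
Re = 5.6226% / 0.4244 = 13.2474%.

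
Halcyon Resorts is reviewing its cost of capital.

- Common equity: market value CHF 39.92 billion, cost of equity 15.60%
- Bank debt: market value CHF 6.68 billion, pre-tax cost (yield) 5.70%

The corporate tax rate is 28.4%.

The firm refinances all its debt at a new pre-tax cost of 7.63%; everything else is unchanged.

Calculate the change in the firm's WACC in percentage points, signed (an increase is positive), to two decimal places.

+0.20 pp

Current WACC:
Total capital V = 39.92 + 6.68 = 46.6.
Equity: weight = 39.92/46.6 = 0.8567; cost = 15.6%.
Bank debt: weight = 6.68/46.6 = 0.1433; after-tax cost = 5.7% × (1 − 28.4%) = 4.0812%.
WACC = 0.8567 × 15.6000% + 0.1433 × 4.0812% = 13.9488%.
After the change:
Total capital V = 39.92 + 6.68 = 46.6.
Equity: weight = 39.92/46.6 = 0.8567; cost = 15.6%.
Bank debt: weight = 6.68/46.6 = 0.1433; after-tax cost = 7.63% × (1 − 28.4%) = 5.4631%.
WACC = 0.8567 × 15.6000% + 0.1433 × 5.4631% = 14.1469%.
Change in WACC = 14.1469% − 13.9488% = 0.1981 pp.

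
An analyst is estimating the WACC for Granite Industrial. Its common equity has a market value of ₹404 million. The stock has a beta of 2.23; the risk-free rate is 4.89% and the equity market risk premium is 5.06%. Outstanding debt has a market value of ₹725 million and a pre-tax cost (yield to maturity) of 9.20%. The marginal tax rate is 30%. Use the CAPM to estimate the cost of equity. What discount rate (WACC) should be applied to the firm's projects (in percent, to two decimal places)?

9.92%

Cost of equity via CAPM: Re = 4.89% + 2.23 × 5.06% = 16.1738%.
Total capital V = 404 + 725 = 1129.
Equity: weight = 404/1129 = 0.3578; cost = 16.1738%.
Debt: weight = 725/1129 = 0.6422; after-tax cost = 9.2% × (1 − 30%) = 6.4400%.
WACC = 0.3578 × 16.1738% + 0.6422 × 6.4400% = 9.9231%.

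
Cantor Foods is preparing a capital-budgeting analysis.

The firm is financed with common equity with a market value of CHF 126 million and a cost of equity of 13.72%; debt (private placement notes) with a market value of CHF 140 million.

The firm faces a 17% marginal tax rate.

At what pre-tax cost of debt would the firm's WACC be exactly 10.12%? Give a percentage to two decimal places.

8.29%

Total capital V = 126 + 140 = 266.
Equity weight = 126/266 = 0.4737.
Private placement notes weight = 140/266 = 0.5263.
Equity contribution = 0.4737 × 13.72% = 6.4989%.
Remaining for debt = 10.12% − 6.4989% = 3.6211%.
Rd × (1 − 17%) × 0.5263 = 3.6211%  ⇒  Rd = 8.2892%.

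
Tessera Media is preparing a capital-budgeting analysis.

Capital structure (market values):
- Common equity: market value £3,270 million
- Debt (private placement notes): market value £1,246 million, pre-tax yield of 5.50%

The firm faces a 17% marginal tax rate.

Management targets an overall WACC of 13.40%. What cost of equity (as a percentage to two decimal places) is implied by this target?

16.77%

Total capital V = 3270 + 1246 = 4516.
Equity weight = 3270/4516 = 0.7241.
Private placement notes weight = 1246/4516 = 0.2759.
Debt contribution = 0.2759 × 5.5% × (1 − 17%) = 1.2595%.
Required equity contribution = 13.4% − 1.2595% = 12.1405%.
Re = 12.1405% / 0.7241 = 16.7665%.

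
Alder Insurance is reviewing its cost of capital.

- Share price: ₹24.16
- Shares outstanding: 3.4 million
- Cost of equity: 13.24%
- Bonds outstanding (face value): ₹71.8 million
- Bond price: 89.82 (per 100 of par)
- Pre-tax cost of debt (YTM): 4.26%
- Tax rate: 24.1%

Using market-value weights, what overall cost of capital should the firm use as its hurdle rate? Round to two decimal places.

8.84%

Market value of equity E = 24.16 × 3.4m = 82.144m. Market value of debt D = 71.8m × 89.82/100 = 64.49076m.
Total capital V = 82.144 + 64.49076 = 146.63476.
Equity: weight = 82.144/146.63476 = 0.5602; cost = 13.24%.
Bonds outstanding: weight = 64.49076/146.63476 = 0.4398; after-tax cost = 4.26% × (1 − 24.1%) = 3.2333%.
WACC = 0.5602 × 13.2400% + 0.4398 × 3.2333% = 8.8390%.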